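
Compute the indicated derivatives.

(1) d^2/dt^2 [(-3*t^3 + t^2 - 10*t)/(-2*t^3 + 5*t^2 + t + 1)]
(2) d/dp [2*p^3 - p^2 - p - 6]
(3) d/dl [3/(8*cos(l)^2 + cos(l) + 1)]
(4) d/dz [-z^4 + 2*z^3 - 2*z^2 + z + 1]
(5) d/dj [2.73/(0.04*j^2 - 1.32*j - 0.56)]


(1) = 2*(26*t^6 + 138*t^5 - 270*t^4 + 249*t^3 + 144*t^2 - 141*t - 11)/(8*t^9 - 60*t^8 + 138*t^7 - 77*t^6 - 9*t^5 - 78*t^4 - 25*t^3 - 18*t^2 - 3*t - 1)
(2) = 6*p^2 - 2*p - 1
(3) = 3*(16*cos(l) + 1)*sin(l)/(8*cos(l)^2 + cos(l) + 1)^2
(4) = -4*z^3 + 6*z^2 - 4*z + 1
(5) = (3.6036 - 0.2184*j)/(-0.04*j^2 + 1.32*j + 0.56)^2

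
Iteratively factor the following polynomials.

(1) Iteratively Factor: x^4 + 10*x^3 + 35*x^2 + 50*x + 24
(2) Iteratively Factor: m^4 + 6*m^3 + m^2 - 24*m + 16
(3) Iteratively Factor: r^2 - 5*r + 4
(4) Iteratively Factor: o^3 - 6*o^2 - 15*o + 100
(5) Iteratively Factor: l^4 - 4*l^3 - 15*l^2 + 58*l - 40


(1) = (x + 2)*(x^3 + 8*x^2 + 19*x + 12) = (x + 1)*(x + 2)*(x^2 + 7*x + 12) = (x + 1)*(x + 2)*(x + 4)*(x + 3)
(2) = (m - 1)*(m^3 + 7*m^2 + 8*m - 16) = (m - 1)*(m + 4)*(m^2 + 3*m - 4) = (m - 1)*(m + 4)^2*(m - 1)
(3) = (r - 4)*(r - 1)
(4) = (o - 5)*(o^2 - o - 20) = (o - 5)*(o + 4)*(o - 5)
(5) = (l - 5)*(l^3 + l^2 - 10*l + 8) = (l - 5)*(l - 1)*(l^2 + 2*l - 8) = (l - 5)*(l - 1)*(l + 4)*(l - 2)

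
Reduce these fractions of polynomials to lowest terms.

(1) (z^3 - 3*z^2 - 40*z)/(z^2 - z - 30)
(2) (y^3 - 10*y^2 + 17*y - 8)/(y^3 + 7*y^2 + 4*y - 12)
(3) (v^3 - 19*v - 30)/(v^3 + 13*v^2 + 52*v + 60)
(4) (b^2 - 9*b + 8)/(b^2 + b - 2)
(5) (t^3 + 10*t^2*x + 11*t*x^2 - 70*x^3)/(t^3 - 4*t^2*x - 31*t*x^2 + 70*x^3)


(1) = (z^2 - 8*z)/(z - 6)
(2) = (y^2 - 9*y + 8)/(y^2 + 8*y + 12)
(3) = (v^2 - 2*v - 15)/(v^2 + 11*v + 30)
(4) = (b - 8)/(b + 2)
(5) = (-t - 7*x)/(-t + 7*x)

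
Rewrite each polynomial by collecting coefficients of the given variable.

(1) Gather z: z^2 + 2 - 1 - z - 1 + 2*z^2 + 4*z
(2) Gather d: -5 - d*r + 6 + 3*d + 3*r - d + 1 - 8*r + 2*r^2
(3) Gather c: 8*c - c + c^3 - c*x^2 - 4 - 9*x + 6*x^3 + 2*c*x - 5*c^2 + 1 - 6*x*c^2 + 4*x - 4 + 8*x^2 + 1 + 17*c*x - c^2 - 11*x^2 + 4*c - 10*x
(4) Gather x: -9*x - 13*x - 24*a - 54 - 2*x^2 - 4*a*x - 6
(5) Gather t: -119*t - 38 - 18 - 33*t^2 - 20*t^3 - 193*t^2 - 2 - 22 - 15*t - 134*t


(1) = 3*z^2 + 3*z
(2) = d*(2 - r) + 2*r^2 - 5*r + 2
(3) = c^3 + c^2*(-6*x - 6) + c*(-x^2 + 19*x + 11) + 6*x^3 - 3*x^2 - 15*x - 6
(4) = -24*a - 2*x^2 + x*(-4*a - 22) - 60
(5) = -20*t^3 - 226*t^2 - 268*t - 80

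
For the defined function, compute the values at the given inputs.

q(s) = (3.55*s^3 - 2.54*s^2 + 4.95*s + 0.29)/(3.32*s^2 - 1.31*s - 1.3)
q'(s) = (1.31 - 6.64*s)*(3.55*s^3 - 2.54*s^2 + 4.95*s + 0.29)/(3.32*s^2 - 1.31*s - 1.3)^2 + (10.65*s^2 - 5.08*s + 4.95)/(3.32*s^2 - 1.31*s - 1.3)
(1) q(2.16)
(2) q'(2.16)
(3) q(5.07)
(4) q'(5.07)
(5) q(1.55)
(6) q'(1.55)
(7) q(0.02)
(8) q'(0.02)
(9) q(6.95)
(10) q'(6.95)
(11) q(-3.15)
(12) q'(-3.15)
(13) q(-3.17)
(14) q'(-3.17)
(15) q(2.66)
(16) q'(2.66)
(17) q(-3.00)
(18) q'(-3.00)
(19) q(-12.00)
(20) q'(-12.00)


(1) = 3.07
(2) = 0.32
(3) = 5.46
(4) = 0.98
(5) = 3.25
(6) = -1.40
(7) = -0.29
(8) = -3.40
(9) = 7.36
(10) = 1.03
(11) = -4.23
(12) = 0.91
(13) = -4.25
(14) = 0.91
(15) = 3.33
(16) = 0.66
(17) = -4.10
(18) = 0.89
(19) = -13.32
(20) = 1.06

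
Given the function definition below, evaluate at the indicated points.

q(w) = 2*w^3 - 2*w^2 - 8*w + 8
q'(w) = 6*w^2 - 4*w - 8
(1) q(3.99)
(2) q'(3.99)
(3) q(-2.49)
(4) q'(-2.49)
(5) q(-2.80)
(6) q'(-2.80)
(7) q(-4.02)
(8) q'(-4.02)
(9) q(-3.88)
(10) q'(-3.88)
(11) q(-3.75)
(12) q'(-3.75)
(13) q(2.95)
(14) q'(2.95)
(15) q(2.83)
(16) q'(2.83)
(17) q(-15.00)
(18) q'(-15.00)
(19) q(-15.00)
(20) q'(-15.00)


(1) = 71.28
(2) = 71.56
(3) = -15.36
(4) = 39.16
(5) = -29.18
(6) = 50.24
(7) = -122.09
(8) = 105.04
(9) = -107.89
(10) = 97.85
(11) = -95.59
(12) = 91.38
(13) = 18.34
(14) = 32.42
(15) = 14.67
(16) = 28.73
(17) = -7072.00
(18) = 1402.00
(19) = -7072.00
(20) = 1402.00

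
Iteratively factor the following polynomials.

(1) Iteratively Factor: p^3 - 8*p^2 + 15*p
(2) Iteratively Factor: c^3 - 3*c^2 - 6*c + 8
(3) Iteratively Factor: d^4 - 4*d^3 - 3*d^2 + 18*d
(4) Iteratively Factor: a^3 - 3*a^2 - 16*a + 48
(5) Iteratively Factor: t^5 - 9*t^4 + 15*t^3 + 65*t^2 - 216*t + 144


(1) = (p - 5)*(p^2 - 3*p) = p*(p - 5)*(p - 3)
(2) = (c - 4)*(c^2 + c - 2) = (c - 4)*(c - 1)*(c + 2)
(3) = (d)*(d^3 - 4*d^2 - 3*d + 18) = d*(d - 3)*(d^2 - d - 6) = d*(d - 3)*(d + 2)*(d - 3)
(4) = (a - 3)*(a^2 - 16) = (a - 3)*(a + 4)*(a - 4)
(5) = (t - 4)*(t^4 - 5*t^3 - 5*t^2 + 45*t - 36) = (t - 4)*(t - 1)*(t^3 - 4*t^2 - 9*t + 36) = (t - 4)*(t - 1)*(t + 3)*(t^2 - 7*t + 12) = (t - 4)^2*(t - 1)*(t + 3)*(t - 3)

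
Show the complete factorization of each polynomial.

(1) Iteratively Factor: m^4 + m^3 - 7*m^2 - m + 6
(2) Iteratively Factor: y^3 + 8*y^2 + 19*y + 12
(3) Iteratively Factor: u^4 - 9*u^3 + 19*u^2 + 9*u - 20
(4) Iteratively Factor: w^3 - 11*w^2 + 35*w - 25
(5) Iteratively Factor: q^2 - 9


(1) = (m - 2)*(m^3 + 3*m^2 - m - 3) = (m - 2)*(m + 3)*(m^2 - 1) = (m - 2)*(m + 1)*(m + 3)*(m - 1)
(2) = (y + 1)*(y^2 + 7*y + 12) = (y + 1)*(y + 4)*(y + 3)
(3) = (u - 5)*(u^3 - 4*u^2 - u + 4) = (u - 5)*(u + 1)*(u^2 - 5*u + 4) = (u - 5)*(u - 1)*(u + 1)*(u - 4)
(4) = (w - 5)*(w^2 - 6*w + 5) = (w - 5)^2*(w - 1)
(5) = (q - 3)*(q + 3)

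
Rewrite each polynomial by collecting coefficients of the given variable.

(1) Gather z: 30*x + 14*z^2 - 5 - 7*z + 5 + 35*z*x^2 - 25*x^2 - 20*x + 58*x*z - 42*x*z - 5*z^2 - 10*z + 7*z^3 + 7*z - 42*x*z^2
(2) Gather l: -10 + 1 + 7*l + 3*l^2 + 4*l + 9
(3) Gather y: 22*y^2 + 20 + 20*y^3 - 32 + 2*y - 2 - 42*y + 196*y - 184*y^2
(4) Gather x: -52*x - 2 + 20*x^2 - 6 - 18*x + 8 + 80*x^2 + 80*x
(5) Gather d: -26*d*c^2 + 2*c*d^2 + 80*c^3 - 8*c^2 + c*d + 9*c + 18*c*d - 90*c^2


(1) = -25*x^2 + 10*x + 7*z^3 + z^2*(9 - 42*x) + z*(35*x^2 + 16*x - 10)
(2) = 3*l^2 + 11*l
(3) = 20*y^3 - 162*y^2 + 156*y - 14
(4) = 100*x^2 + 10*x
(5) = 80*c^3 - 98*c^2 + 2*c*d^2 + 9*c + d*(-26*c^2 + 19*c)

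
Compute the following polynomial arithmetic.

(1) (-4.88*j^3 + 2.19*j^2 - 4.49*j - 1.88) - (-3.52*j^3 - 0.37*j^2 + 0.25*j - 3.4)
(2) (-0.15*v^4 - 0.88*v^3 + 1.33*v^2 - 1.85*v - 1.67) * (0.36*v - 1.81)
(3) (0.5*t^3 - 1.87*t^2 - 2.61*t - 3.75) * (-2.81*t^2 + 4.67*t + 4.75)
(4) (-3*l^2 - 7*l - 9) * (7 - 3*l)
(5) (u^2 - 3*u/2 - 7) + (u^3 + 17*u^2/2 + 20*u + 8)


(1) = -1.36*j^3 + 2.56*j^2 - 4.74*j + 1.52
(2) = -0.054*v^5 - 0.0453*v^4 + 2.0716*v^3 - 3.0733*v^2 + 2.7473*v + 3.0227
(3) = -1.405*t^5 + 7.5897*t^4 + 0.9762*t^3 - 10.5337*t^2 - 29.91*t - 17.8125
(4) = 9*l^3 - 22*l - 63
(5) = u^3 + 19*u^2/2 + 37*u/2 + 1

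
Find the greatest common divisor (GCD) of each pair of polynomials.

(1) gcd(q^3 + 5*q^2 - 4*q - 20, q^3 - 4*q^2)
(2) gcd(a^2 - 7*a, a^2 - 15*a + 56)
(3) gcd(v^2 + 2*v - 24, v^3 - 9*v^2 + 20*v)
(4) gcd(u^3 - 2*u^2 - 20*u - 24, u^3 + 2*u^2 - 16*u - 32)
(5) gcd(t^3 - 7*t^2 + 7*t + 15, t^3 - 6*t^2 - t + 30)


(1) = 1
(2) = a - 7
(3) = v - 4
(4) = gcd((u - 6)*(u + 2)^2, (u - 4)*(u + 2)*(u + 4)) = u + 2
(5) = gcd((t - 5)*(t - 3)*(t + 1), (t - 5)*(t - 3)*(t + 2)) = t^2 - 8*t + 15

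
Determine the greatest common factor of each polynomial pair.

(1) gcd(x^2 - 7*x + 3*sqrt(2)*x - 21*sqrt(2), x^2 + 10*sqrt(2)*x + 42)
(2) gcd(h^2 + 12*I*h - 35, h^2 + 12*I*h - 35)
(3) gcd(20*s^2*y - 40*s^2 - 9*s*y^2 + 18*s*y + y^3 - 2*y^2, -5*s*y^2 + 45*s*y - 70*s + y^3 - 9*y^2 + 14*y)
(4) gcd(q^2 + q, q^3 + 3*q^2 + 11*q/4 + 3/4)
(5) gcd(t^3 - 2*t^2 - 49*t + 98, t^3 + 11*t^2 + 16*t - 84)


(1) = x + 3*sqrt(2)
(2) = gcd((h + 5*I)*(h + 7*I), (h + 5*I)*(h + 7*I)) = h^2 + 12*I*h - 35
(3) = -5*s*y + 10*s + y^2 - 2*y
(4) = q + 1
(5) = t^2 + 5*t - 14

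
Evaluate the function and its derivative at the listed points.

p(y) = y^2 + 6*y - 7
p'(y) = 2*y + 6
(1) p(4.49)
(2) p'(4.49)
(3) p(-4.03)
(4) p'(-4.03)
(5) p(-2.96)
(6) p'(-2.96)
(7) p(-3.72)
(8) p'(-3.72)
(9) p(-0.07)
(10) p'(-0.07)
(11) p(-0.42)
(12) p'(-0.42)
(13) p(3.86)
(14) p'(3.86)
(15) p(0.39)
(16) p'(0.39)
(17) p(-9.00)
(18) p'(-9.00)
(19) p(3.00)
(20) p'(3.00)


(1) = 40.10
(2) = 14.98
(3) = -14.94
(4) = -2.06
(5) = -16.00
(6) = 0.08
(7) = -15.48
(8) = -1.44
(9) = -7.42
(10) = 5.86
(11) = -9.34
(12) = 5.16
(13) = 31.06
(14) = 13.72
(15) = -4.51
(16) = 6.78
(17) = 20.00
(18) = -12.00
(19) = 20.00
(20) = 12.00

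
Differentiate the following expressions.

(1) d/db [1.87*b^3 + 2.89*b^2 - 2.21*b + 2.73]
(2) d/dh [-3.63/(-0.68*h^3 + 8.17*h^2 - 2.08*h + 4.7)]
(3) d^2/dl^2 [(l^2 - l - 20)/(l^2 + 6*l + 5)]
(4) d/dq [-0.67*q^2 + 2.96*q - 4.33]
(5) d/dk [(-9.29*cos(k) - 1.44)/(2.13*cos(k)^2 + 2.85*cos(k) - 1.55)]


(1) = 5.61*b^2 + 5.78*b - 2.21
(2) = (-7.4052*h^2 + 59.3142*h - 7.5504)/(0.68*h^3 - 8.17*h^2 + 2.08*h - 4.7)^2
(3) = 2*(-7*l^3 - 75*l^2 - 345*l - 565)/(l^6 + 18*l^5 + 123*l^4 + 396*l^3 + 615*l^2 + 450*l + 125)
(4) = 2.96 - 1.34*q
(5) = (19.7877*sin(k)^2 - 6.1344*cos(k) - 38.2912)*sin(k)/(2.13*cos(k)^2 + 2.85*cos(k) - 1.55)^2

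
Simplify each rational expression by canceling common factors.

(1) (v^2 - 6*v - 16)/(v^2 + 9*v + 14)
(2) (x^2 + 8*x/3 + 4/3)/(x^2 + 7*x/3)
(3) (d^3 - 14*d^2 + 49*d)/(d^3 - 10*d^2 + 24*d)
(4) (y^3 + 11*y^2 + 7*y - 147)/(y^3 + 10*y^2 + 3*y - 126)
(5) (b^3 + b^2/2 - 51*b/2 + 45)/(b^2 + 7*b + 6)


(1) = (v - 8)/(v + 7)
(2) = (3*x^2 + 8*x + 4)/(3*x^2 + 7*x)
(3) = (d^2 - 14*d + 49)/(d^2 - 10*d + 24)
(4) = (y + 7)/(y + 6)
(5) = (2*b^2 - 11*b + 15)/(2*b + 2)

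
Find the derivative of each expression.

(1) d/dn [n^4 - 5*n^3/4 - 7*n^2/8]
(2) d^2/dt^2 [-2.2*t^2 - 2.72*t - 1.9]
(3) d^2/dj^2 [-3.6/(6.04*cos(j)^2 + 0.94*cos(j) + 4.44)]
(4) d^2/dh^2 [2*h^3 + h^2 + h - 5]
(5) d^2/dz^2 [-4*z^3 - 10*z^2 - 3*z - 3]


(1) = n*(16*n^2 - 15*n - 7)/4
(2) = -4.40000000000000
(3) = (525.33504*(1 - cos(j)^2)^2 + 61.31808*cos(j)^3 - 120.32496*cos(j)^2 - 137.66112*cos(j) - 338.61024)/(6.04*cos(j)^2 + 0.94*cos(j) + 4.44)^3
(4) = 12*h + 2
(5) = -24*z - 20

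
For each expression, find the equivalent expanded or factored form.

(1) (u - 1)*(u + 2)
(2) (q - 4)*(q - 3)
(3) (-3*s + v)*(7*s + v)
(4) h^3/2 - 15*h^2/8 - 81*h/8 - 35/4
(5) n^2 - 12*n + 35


(1) = u^2 + u - 2
(2) = q^2 - 7*q + 12
(3) = -21*s^2 + 4*s*v + v^2
(4) = (h/2 + 1)*(h - 7)*(h + 5/4)
(5) = (n - 7)*(n - 5)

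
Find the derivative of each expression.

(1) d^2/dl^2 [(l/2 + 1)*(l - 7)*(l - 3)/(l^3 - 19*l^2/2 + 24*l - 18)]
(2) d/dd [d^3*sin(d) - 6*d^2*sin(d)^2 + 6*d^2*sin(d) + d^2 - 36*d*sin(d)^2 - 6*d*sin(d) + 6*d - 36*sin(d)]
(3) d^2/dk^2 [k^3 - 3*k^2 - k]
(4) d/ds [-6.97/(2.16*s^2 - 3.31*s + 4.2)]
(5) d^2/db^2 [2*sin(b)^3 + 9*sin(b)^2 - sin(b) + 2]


(1) = 2*(6*l^6 - 276*l^5 + 3630*l^4 - 22211*l^3 + 69246*l^2 - 104004*l + 59400)/(8*l^9 - 228*l^8 + 2742*l^7 - 18235*l^6 + 74016*l^5 - 191052*l^4 + 315360*l^3 - 322704*l^2 + 186624*l - 46656)
(2) = d^3*cos(d) + 3*d^2*sin(d) - 6*d^2*sin(2*d) + 6*d^2*cos(d) - 12*d*sin(d)^2 + 12*d*sin(d) - 36*d*sin(2*d) - 6*d*cos(d) + 2*d - 36*sin(d)^2 - 6*sin(d) - 36*cos(d) + 6
(3) = 6*k - 6
(4) = (30.1104*s - 23.0707)/(2.16*s^2 - 3.31*s + 4.2)^2
(5) = -sin(b)/2 + 9*sin(3*b)/2 + 18*cos(2*b)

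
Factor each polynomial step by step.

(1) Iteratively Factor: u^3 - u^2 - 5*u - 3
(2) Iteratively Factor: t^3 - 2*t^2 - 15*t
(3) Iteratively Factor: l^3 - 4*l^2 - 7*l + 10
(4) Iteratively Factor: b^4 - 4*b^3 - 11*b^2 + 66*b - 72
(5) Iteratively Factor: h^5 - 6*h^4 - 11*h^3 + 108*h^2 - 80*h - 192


(1) = (u - 3)*(u^2 + 2*u + 1) = (u - 3)*(u + 1)*(u + 1)
(2) = (t + 3)*(t^2 - 5*t) = t*(t + 3)*(t - 5)
(3) = (l - 5)*(l^2 + l - 2) = (l - 5)*(l + 2)*(l - 1)
(4) = (b - 3)*(b^3 - b^2 - 14*b + 24) = (b - 3)*(b - 2)*(b^2 + b - 12) = (b - 3)*(b - 2)*(b + 4)*(b - 3)
(5) = (h - 4)*(h^4 - 2*h^3 - 19*h^2 + 32*h + 48) = (h - 4)^2*(h^3 + 2*h^2 - 11*h - 12) = (h - 4)^2*(h + 4)*(h^2 - 2*h - 3) = (h - 4)^2*(h + 1)*(h + 4)*(h - 3)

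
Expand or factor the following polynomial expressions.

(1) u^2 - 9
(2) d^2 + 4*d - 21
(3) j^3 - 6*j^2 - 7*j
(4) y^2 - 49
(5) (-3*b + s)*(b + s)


(1) = (u - 3)*(u + 3)
(2) = (d - 3)*(d + 7)
(3) = j*(j - 7)*(j + 1)
(4) = (y - 7)*(y + 7)
(5) = -3*b^2 - 2*b*s + s^2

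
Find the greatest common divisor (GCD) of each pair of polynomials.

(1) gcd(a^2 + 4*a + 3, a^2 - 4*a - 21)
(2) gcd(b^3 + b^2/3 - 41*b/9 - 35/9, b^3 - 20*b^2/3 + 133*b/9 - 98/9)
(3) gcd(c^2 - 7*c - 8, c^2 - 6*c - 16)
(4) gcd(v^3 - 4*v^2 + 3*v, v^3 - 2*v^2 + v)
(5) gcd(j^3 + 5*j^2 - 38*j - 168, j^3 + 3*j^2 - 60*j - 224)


(1) = gcd((a + 1)*(a + 3), (a - 7)*(a + 3)) = a + 3
(2) = gcd((b - 7/3)*(b + 1)*(b + 5/3), (b - 7/3)^2*(b - 2)) = b - 7/3
(3) = gcd((c - 8)*(c + 1), (c - 8)*(c + 2)) = c - 8
(4) = v^2 - v
(5) = gcd((j - 6)*(j + 4)*(j + 7), (j - 8)*(j + 4)*(j + 7)) = j^2 + 11*j + 28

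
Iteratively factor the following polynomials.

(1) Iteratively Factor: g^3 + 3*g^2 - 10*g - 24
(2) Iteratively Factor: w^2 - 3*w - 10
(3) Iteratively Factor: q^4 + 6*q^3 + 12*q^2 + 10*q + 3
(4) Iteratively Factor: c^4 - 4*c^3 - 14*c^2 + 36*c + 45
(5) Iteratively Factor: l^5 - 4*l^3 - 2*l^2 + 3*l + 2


(1) = (g + 4)*(g^2 - g - 6) = (g + 2)*(g + 4)*(g - 3)
(2) = (w - 5)*(w + 2)
(3) = (q + 1)*(q^3 + 5*q^2 + 7*q + 3) = (q + 1)^2*(q^2 + 4*q + 3) = (q + 1)^2*(q + 3)*(q + 1)
(4) = (c + 3)*(c^3 - 7*c^2 + 7*c + 15) = (c + 1)*(c + 3)*(c^2 - 8*c + 15) = (c - 3)*(c + 1)*(c + 3)*(c - 5)
(5) = (l + 1)*(l^4 - l^3 - 3*l^2 + l + 2) = (l - 2)*(l + 1)*(l^3 + l^2 - l - 1) = (l - 2)*(l - 1)*(l + 1)*(l^2 + 2*l + 1) = (l - 2)*(l - 1)*(l + 1)^2*(l + 1)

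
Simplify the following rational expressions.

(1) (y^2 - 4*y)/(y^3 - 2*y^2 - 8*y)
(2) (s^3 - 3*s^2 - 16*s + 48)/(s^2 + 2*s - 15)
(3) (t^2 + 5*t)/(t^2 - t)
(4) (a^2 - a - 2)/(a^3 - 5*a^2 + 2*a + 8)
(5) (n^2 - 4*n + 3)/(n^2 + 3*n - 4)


(1) = 1/(y + 2)
(2) = (s^2 - 16)/(s + 5)
(3) = (t + 5)/(t - 1)
(4) = 1/(a - 4)
(5) = (n - 3)/(n + 4)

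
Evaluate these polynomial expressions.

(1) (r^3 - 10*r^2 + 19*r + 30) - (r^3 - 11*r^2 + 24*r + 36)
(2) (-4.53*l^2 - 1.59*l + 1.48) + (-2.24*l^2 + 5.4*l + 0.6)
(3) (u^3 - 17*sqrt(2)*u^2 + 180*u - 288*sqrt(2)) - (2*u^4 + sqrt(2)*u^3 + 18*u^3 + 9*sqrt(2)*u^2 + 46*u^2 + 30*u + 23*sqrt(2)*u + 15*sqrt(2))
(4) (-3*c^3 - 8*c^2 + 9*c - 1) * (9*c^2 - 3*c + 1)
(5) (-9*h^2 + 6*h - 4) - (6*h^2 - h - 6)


(1) = r^2 - 5*r - 6
(2) = -6.77*l^2 + 3.81*l + 2.08
(3) = -2*u^4 - 17*u^3 - sqrt(2)*u^3 - 46*u^2 - 26*sqrt(2)*u^2 - 23*sqrt(2)*u + 150*u - 303*sqrt(2)
(4) = -27*c^5 - 63*c^4 + 102*c^3 - 44*c^2 + 12*c - 1
(5) = -15*h^2 + 7*h + 2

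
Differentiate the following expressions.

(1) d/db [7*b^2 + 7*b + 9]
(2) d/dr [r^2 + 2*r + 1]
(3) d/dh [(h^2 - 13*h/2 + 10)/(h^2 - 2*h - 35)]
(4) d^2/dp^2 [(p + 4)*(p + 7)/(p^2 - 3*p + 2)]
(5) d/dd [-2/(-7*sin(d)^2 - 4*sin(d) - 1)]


(1) = 14*b + 7
(2) = 2*r + 2
(3) = 9*(h^2 - 20*h + 55)/(2*(h^4 - 4*h^3 - 66*h^2 + 140*h + 1225))
(4) = 4*(7*p^3 + 39*p^2 - 159*p + 133)/(p^6 - 9*p^5 + 33*p^4 - 63*p^3 + 66*p^2 - 36*p + 8)
(5) = -4*(7*sin(d) + 2)*cos(d)/(7*sin(d)^2 + 4*sin(d) + 1)^2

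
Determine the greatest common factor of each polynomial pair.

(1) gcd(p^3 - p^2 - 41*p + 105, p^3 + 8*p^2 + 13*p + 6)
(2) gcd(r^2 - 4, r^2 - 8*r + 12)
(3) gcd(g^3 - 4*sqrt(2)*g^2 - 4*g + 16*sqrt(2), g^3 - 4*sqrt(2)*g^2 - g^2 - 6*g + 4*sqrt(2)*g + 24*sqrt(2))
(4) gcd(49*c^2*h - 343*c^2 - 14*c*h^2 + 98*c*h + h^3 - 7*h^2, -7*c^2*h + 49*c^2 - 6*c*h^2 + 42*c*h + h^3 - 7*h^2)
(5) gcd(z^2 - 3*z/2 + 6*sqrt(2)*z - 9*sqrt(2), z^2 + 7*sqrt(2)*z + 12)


(1) = gcd((p - 5)*(p - 3)*(p + 7), (p + 1)^2*(p + 6)) = 1
(2) = r - 2
(3) = g^2 + g*(2 - 4*sqrt(2)) - 8*sqrt(2)
(4) = gcd((-7*c + h)^2*(h - 7), (-7*c + h)*(c + h)*(h - 7)) = 7*c*h - 49*c - h^2 + 7*h
(5) = z + 6*sqrt(2)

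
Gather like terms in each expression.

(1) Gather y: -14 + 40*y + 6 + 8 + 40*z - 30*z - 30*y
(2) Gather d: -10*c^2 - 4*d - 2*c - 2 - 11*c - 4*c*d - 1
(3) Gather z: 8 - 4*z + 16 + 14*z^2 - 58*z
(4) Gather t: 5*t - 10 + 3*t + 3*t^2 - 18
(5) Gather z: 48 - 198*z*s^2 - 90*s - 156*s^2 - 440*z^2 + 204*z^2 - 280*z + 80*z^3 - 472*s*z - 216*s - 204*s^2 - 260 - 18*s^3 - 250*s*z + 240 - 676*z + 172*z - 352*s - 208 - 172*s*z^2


(1) = 10*y + 10*z
(2) = -10*c^2 - 13*c + d*(-4*c - 4) - 3
(3) = 14*z^2 - 62*z + 24
(4) = 3*t^2 + 8*t - 28
(5) = -18*s^3 - 360*s^2 - 658*s + 80*z^3 + z^2*(-172*s - 236) + z*(-198*s^2 - 722*s - 784) - 180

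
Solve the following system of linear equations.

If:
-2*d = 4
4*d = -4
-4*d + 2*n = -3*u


Then:
No Solution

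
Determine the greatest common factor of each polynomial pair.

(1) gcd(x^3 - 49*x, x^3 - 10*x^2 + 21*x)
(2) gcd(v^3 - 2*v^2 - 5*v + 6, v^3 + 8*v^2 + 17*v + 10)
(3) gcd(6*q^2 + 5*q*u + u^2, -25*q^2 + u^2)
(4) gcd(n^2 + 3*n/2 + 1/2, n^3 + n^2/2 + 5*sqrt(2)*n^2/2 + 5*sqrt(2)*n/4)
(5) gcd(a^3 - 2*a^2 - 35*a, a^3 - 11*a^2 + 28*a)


(1) = x^2 - 7*x
(2) = gcd((v - 3)*(v - 1)*(v + 2), (v + 1)*(v + 2)*(v + 5)) = v + 2
(3) = gcd((2*q + u)*(3*q + u), (-5*q + u)*(5*q + u)) = 1
(4) = n + 1/2
(5) = a^2 - 7*a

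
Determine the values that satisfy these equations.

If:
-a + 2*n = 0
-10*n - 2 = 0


Then:
a = -2/5
n = -1/5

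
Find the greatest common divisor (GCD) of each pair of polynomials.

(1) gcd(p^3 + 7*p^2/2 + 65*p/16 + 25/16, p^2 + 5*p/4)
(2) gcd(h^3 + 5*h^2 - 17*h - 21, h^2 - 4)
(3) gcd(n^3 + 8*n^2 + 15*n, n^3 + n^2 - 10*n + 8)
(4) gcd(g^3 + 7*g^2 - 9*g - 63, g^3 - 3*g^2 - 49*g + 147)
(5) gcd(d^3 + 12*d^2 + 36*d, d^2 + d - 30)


(1) = p + 5/4
(2) = 1
(3) = gcd(n*(n + 3)*(n + 5), (n - 2)*(n - 1)*(n + 4)) = 1
(4) = gcd((g - 3)*(g + 3)*(g + 7), (g - 7)*(g - 3)*(g + 7)) = g^2 + 4*g - 21
(5) = d + 6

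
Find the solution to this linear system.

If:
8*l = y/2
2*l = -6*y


Then:
l = 0
y = 0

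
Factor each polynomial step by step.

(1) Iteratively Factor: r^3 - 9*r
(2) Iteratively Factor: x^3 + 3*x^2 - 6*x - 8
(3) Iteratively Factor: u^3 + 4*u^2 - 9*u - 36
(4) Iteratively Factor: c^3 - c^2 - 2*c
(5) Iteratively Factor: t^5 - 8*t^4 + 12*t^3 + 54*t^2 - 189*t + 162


(1) = (r + 3)*(r^2 - 3*r) = (r - 3)*(r + 3)*(r)
(2) = (x + 4)*(x^2 - x - 2) = (x - 2)*(x + 4)*(x + 1)
(3) = (u + 3)*(u^2 + u - 12) = (u + 3)*(u + 4)*(u - 3)
(4) = (c - 2)*(c^2 + c) = c*(c - 2)*(c + 1)
(5) = (t - 3)*(t^4 - 5*t^3 - 3*t^2 + 45*t - 54) = (t - 3)*(t + 3)*(t^3 - 8*t^2 + 21*t - 18) = (t - 3)^2*(t + 3)*(t^2 - 5*t + 6) = (t - 3)^2*(t - 2)*(t + 3)*(t - 3)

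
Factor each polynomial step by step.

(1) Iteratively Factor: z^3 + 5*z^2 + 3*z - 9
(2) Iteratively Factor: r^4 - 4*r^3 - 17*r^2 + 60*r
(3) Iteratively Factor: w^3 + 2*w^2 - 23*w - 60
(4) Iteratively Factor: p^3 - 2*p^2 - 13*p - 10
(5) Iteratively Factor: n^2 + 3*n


(1) = (z + 3)*(z^2 + 2*z - 3) = (z + 3)^2*(z - 1)
(2) = (r + 4)*(r^3 - 8*r^2 + 15*r) = r*(r + 4)*(r^2 - 8*r + 15) = r*(r - 3)*(r + 4)*(r - 5)
(3) = (w - 5)*(w^2 + 7*w + 12) = (w - 5)*(w + 3)*(w + 4)
(4) = (p + 2)*(p^2 - 4*p - 5) = (p + 1)*(p + 2)*(p - 5)
(5) = (n)*(n + 3)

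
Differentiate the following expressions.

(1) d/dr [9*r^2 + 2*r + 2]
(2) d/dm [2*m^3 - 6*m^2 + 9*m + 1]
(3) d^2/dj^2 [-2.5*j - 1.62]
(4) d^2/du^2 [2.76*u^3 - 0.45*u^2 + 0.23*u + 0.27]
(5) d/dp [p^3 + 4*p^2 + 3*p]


(1) = 18*r + 2
(2) = 6*m^2 - 12*m + 9
(3) = 0
(4) = 16.56*u - 0.9
(5) = 3*p^2 + 8*p + 3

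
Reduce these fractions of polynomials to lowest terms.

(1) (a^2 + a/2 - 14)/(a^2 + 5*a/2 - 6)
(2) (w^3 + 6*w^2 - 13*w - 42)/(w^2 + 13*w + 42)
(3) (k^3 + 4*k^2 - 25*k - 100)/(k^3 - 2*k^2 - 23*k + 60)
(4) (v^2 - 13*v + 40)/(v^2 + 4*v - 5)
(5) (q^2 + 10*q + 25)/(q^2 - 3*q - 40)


(1) = (2*a - 7)/(2*a - 3)
(2) = (w^2 - w - 6)/(w + 6)
(3) = (k^2 - k - 20)/(k^2 - 7*k + 12)
(4) = (v^2 - 13*v + 40)/(v^2 + 4*v - 5)
(5) = (q + 5)/(q - 8)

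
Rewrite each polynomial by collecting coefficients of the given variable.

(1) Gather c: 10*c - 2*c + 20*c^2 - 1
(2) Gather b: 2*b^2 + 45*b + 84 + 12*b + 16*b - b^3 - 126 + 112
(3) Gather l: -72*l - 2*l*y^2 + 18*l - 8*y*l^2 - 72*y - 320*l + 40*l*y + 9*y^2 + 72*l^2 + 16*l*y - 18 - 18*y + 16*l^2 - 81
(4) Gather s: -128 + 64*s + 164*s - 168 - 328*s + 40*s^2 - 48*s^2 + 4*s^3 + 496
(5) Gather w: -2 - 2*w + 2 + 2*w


(1) = 20*c^2 + 8*c - 1
(2) = -b^3 + 2*b^2 + 73*b + 70
(3) = l^2*(88 - 8*y) + l*(-2*y^2 + 56*y - 374) + 9*y^2 - 90*y - 99
(4) = 4*s^3 - 8*s^2 - 100*s + 200
(5) = 0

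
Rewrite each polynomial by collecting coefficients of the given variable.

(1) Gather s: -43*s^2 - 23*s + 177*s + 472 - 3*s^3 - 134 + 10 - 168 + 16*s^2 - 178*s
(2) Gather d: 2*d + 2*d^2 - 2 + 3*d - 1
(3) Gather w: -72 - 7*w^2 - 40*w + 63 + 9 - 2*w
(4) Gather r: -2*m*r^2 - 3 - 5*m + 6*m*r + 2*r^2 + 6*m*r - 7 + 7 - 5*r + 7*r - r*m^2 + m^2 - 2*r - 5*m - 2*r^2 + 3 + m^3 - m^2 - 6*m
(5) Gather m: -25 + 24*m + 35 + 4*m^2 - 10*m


(1) = -3*s^3 - 27*s^2 - 24*s + 180
(2) = 2*d^2 + 5*d - 3
(3) = -7*w^2 - 42*w
(4) = m^3 - 2*m*r^2 - 16*m + r*(-m^2 + 12*m)
(5) = 4*m^2 + 14*m + 10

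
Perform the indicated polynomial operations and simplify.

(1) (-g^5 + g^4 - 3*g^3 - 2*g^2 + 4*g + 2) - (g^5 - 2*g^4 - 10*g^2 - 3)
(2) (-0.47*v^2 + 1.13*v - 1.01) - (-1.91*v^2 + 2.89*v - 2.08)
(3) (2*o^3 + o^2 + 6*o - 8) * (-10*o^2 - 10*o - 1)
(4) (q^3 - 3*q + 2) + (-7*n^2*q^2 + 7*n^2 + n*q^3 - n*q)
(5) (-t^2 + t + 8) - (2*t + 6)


(1) = -2*g^5 + 3*g^4 - 3*g^3 + 8*g^2 + 4*g + 5
(2) = 1.44*v^2 - 1.76*v + 1.07
(3) = -20*o^5 - 30*o^4 - 72*o^3 + 19*o^2 + 74*o + 8
(4) = -7*n^2*q^2 + 7*n^2 + n*q^3 - n*q + q^3 - 3*q + 2
(5) = -t^2 - t + 2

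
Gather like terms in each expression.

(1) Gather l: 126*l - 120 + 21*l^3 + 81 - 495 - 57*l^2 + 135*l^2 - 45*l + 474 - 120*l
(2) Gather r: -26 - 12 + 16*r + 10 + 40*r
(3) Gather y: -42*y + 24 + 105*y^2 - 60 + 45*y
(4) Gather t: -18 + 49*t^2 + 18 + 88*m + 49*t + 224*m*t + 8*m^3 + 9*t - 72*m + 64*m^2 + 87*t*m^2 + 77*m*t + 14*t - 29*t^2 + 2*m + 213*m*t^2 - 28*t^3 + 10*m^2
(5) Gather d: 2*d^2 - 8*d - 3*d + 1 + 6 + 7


(1) = 21*l^3 + 78*l^2 - 39*l - 60
(2) = 56*r - 28
(3) = 105*y^2 + 3*y - 36
(4) = 8*m^3 + 74*m^2 + 18*m - 28*t^3 + t^2*(213*m + 20) + t*(87*m^2 + 301*m + 72)
(5) = 2*d^2 - 11*d + 14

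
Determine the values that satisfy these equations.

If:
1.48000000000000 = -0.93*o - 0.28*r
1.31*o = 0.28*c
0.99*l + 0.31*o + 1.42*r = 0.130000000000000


Then:
c = -1.40860215053763*r - 7.44546850998464
l = 0.62962962962963 - 1.34006734006734*r
o = -0.301075268817204*r - 1.59139784946237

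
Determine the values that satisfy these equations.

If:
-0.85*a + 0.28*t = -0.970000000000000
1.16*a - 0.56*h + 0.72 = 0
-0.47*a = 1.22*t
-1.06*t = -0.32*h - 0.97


Then:
No Solution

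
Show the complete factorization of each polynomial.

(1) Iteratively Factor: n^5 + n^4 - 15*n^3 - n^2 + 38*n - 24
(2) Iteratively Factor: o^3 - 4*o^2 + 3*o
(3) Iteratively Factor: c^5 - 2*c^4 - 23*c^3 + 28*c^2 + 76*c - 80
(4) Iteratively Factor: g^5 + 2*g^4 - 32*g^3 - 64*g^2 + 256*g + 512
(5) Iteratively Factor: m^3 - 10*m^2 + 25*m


(1) = (n - 3)*(n^4 + 4*n^3 - 3*n^2 - 10*n + 8) = (n - 3)*(n + 2)*(n^3 + 2*n^2 - 7*n + 4) = (n - 3)*(n + 2)*(n + 4)*(n^2 - 2*n + 1) = (n - 3)*(n - 1)*(n + 2)*(n + 4)*(n - 1)
(2) = (o)*(o^2 - 4*o + 3) = o*(o - 3)*(o - 1)
(3) = (c + 4)*(c^4 - 6*c^3 + c^2 + 24*c - 20) = (c + 2)*(c + 4)*(c^3 - 8*c^2 + 17*c - 10) = (c - 1)*(c + 2)*(c + 4)*(c^2 - 7*c + 10) = (c - 5)*(c - 1)*(c + 2)*(c + 4)*(c - 2)
(4) = (g + 4)*(g^4 - 2*g^3 - 24*g^2 + 32*g + 128) = (g - 4)*(g + 4)*(g^3 + 2*g^2 - 16*g - 32) = (g - 4)*(g + 2)*(g + 4)*(g^2 - 16) = (g - 4)^2*(g + 2)*(g + 4)*(g + 4)
(5) = (m - 5)*(m^2 - 5*m) = (m - 5)^2*(m)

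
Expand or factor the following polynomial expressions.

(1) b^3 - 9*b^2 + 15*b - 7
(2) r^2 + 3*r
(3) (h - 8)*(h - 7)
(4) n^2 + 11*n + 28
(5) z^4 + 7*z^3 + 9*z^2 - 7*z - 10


(1) = (b - 7)*(b - 1)^2
(2) = r*(r + 3)
(3) = h^2 - 15*h + 56
(4) = (n + 4)*(n + 7)
(5) = (z - 1)*(z + 1)*(z + 2)*(z + 5)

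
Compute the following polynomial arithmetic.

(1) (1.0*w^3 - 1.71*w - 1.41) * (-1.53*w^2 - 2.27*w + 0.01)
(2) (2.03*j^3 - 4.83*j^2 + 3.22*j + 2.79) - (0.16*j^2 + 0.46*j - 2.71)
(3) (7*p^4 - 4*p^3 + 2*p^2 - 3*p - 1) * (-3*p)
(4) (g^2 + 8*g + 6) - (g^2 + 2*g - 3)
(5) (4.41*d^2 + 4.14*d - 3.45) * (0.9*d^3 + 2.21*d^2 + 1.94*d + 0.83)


(1) = -1.53*w^5 - 2.27*w^4 + 2.6263*w^3 + 6.039*w^2 + 3.1836*w - 0.0141
(2) = 2.03*j^3 - 4.99*j^2 + 2.76*j + 5.5
(3) = -21*p^5 + 12*p^4 - 6*p^3 + 9*p^2 + 3*p
(4) = 6*g + 9
(5) = 3.969*d^5 + 13.4721*d^4 + 14.5998*d^3 + 4.0674*d^2 - 3.2568*d - 2.8635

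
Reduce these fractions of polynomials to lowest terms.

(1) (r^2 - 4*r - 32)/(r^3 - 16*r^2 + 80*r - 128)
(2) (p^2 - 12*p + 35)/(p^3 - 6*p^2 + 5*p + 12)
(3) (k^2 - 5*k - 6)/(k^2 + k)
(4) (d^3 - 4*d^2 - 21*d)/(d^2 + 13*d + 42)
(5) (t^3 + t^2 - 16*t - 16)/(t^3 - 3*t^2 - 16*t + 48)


(1) = (r + 4)/(r^2 - 8*r + 16)
(2) = (p^2 - 12*p + 35)/(p^3 - 6*p^2 + 5*p + 12)
(3) = (k - 6)/k
(4) = (d^3 - 4*d^2 - 21*d)/(d^2 + 13*d + 42)
(5) = (t + 1)/(t - 3)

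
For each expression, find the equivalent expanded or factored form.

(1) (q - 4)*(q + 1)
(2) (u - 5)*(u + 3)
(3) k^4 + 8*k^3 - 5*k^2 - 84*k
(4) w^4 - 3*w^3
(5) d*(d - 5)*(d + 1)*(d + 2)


(1) = q^2 - 3*q - 4
(2) = u^2 - 2*u - 15
(3) = k*(k - 3)*(k + 4)*(k + 7)
(4) = w^3*(w - 3)
(5) = d^4 - 2*d^3 - 13*d^2 - 10*d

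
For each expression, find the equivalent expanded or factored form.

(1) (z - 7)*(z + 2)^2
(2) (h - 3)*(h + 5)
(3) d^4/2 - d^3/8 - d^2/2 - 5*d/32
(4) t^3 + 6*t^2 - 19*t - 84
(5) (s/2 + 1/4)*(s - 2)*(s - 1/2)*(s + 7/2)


(1) = z^3 - 3*z^2 - 24*z - 28
(2) = h^2 + 2*h - 15
(3) = d*(d/2 + 1/4)*(d - 5/4)*(d + 1/2)
(4) = (t - 4)*(t + 3)*(t + 7)
(5) = s^4/2 + 3*s^3/4 - 29*s^2/8 - 3*s/16 + 7/8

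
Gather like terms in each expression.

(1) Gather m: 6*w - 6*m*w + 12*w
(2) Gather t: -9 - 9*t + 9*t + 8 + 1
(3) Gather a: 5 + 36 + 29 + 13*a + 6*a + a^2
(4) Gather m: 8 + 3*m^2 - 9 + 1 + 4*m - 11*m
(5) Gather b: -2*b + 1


(1) = -6*m*w + 18*w
(2) = 0
(3) = a^2 + 19*a + 70
(4) = 3*m^2 - 7*m
(5) = 1 - 2*b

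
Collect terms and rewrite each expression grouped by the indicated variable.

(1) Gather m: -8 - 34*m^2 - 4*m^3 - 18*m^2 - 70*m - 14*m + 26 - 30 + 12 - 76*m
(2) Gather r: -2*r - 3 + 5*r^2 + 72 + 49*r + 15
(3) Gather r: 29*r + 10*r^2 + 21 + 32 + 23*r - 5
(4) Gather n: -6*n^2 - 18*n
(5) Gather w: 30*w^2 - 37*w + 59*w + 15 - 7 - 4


(1) = -4*m^3 - 52*m^2 - 160*m
(2) = 5*r^2 + 47*r + 84
(3) = 10*r^2 + 52*r + 48
(4) = -6*n^2 - 18*n
(5) = 30*w^2 + 22*w + 4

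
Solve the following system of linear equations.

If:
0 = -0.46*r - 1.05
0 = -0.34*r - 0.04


Then:
No Solution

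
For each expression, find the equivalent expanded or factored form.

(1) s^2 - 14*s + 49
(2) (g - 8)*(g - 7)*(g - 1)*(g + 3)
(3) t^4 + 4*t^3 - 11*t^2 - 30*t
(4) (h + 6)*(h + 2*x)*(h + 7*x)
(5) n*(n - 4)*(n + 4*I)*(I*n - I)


(1) = (s - 7)^2
(2) = g^4 - 13*g^3 + 23*g^2 + 157*g - 168
(3) = t*(t - 3)*(t + 2)*(t + 5)
(4) = h^3 + 9*h^2*x + 6*h^2 + 14*h*x^2 + 54*h*x + 84*x^2
(5) = I*n^4 - 4*n^3 - 5*I*n^3 + 20*n^2 + 4*I*n^2 - 16*n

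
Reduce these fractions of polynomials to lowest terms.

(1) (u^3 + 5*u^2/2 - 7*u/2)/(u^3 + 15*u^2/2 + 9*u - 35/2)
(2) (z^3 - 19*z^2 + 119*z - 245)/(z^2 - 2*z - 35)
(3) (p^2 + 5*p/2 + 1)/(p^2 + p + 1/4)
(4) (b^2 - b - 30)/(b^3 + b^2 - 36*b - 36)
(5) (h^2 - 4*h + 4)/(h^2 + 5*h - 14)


(1) = u/(u + 5)
(2) = (z^2 - 12*z + 35)/(z + 5)
(3) = (2*p + 4)/(2*p + 1)
(4) = (b + 5)/(b^2 + 7*b + 6)
(5) = (h - 2)/(h + 7)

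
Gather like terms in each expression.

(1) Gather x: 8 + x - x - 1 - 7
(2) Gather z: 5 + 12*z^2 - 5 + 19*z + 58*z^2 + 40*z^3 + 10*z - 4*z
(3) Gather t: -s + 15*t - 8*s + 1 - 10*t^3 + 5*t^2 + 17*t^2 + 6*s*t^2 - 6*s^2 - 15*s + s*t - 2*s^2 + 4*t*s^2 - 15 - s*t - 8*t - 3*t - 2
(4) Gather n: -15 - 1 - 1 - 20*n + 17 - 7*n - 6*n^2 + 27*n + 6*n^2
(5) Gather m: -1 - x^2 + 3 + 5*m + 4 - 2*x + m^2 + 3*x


(1) = 0
(2) = 40*z^3 + 70*z^2 + 25*z
(3) = -8*s^2 - 24*s - 10*t^3 + t^2*(6*s + 22) + t*(4*s^2 + 4) - 16
(4) = 0
(5) = m^2 + 5*m - x^2 + x + 6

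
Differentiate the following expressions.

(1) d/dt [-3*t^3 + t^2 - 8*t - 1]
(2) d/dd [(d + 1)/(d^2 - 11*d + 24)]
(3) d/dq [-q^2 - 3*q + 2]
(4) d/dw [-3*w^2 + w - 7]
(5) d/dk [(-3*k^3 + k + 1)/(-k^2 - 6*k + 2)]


(1) = -9*t^2 + 2*t - 8
(2) = (d^2 - 11*d - (d + 1)*(2*d - 11) + 24)/(d^2 - 11*d + 24)^2
(3) = -2*q - 3
(4) = 1 - 6*w
(5) = (2*(k + 3)*(-3*k^3 + k + 1) + (9*k^2 - 1)*(k^2 + 6*k - 2))/(k^2 + 6*k - 2)^2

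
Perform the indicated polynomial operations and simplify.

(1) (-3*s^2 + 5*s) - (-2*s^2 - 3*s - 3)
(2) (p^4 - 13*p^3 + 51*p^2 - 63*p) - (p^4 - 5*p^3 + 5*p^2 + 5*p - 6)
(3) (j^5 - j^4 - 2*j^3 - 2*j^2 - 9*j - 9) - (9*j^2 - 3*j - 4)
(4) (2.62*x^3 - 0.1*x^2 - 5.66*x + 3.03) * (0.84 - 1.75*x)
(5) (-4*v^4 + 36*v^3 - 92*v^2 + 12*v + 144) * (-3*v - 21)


(1) = -s^2 + 8*s + 3
(2) = -8*p^3 + 46*p^2 - 68*p + 6
(3) = j^5 - j^4 - 2*j^3 - 11*j^2 - 6*j - 5
(4) = -4.585*x^4 + 2.3758*x^3 + 9.821*x^2 - 10.0569*x + 2.5452
(5) = 12*v^5 - 24*v^4 - 480*v^3 + 1896*v^2 - 684*v - 3024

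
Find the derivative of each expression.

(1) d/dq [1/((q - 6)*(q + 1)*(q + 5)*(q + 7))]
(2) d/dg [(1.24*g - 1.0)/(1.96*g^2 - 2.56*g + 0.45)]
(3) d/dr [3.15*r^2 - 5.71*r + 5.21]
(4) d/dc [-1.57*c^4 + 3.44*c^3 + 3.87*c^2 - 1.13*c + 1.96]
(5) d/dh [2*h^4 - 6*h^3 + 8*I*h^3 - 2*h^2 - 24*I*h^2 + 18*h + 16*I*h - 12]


(1) = (-4*q^3 - 21*q^2 + 62*q + 247)/(q^8 + 14*q^7 - 13*q^6 - 928*q^5 - 2917*q^4 + 12374*q^3 + 74029*q^2 + 103740*q + 44100)
(2) = (-2.4304*g^2 + 3.92*g - 2.002)/(3.8416*g^4 - 10.0352*g^3 + 8.3176*g^2 - 2.304*g + 0.2025)
(3) = 6.3*r - 5.71
(4) = -6.28*c^3 + 10.32*c^2 + 7.74*c - 1.13
(5) = 8*h^3 + h^2*(-18 + 24*I) + h*(-4 - 48*I) + 18 + 16*I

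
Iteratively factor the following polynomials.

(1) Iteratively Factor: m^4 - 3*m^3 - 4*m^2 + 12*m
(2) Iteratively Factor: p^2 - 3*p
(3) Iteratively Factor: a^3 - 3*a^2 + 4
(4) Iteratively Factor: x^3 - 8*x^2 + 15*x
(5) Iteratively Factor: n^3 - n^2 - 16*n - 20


(1) = (m + 2)*(m^3 - 5*m^2 + 6*m) = (m - 2)*(m + 2)*(m^2 - 3*m) = m*(m - 2)*(m + 2)*(m - 3)
(2) = (p)*(p - 3)
(3) = (a - 2)*(a^2 - a - 2) = (a - 2)*(a + 1)*(a - 2)
(4) = (x)*(x^2 - 8*x + 15) = x*(x - 5)*(x - 3)
(5) = (n - 5)*(n^2 + 4*n + 4) = (n - 5)*(n + 2)*(n + 2)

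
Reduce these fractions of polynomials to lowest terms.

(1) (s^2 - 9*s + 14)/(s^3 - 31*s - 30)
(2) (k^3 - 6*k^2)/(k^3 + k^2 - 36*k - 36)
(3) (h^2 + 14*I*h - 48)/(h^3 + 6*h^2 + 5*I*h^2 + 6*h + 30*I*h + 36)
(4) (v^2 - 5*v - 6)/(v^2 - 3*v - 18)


(1) = (s^2 - 9*s + 14)/(s^3 - 31*s - 30)
(2) = k^2/(k^2 + 7*k + 6)
(3) = (h + 8*I)/(h^2 + h*(6 - I) - 6*I)
(4) = (v + 1)/(v + 3)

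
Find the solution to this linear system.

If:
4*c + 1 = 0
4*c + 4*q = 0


Then:
c = -1/4
q = 1/4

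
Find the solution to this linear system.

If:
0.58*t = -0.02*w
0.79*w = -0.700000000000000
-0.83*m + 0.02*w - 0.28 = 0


Then:
m = -0.36
t = 0.03
w = -0.89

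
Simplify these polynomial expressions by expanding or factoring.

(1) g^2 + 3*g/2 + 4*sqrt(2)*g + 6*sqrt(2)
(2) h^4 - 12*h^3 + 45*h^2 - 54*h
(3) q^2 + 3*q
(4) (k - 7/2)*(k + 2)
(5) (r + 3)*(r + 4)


(1) = (g + 3/2)*(g + 4*sqrt(2))
(2) = h*(h - 6)*(h - 3)^2
(3) = q*(q + 3)
(4) = k^2 - 3*k/2 - 7
(5) = r^2 + 7*r + 12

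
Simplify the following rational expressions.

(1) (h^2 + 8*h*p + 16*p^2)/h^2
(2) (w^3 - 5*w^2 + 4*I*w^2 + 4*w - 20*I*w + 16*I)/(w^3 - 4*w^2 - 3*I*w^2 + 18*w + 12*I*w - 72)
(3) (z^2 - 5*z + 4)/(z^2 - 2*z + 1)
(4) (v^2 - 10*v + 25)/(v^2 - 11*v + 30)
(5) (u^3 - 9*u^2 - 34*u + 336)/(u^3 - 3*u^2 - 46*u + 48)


(1) = (h^2 + 8*h*p + 16*p^2)/h^2
(2) = (w^2 + w*(-1 + 4*I) - 4*I)/(w^2 - 3*I*w + 18)
(3) = (z - 4)/(z - 1)
(4) = (v - 5)/(v - 6)
(5) = (u - 7)/(u - 1)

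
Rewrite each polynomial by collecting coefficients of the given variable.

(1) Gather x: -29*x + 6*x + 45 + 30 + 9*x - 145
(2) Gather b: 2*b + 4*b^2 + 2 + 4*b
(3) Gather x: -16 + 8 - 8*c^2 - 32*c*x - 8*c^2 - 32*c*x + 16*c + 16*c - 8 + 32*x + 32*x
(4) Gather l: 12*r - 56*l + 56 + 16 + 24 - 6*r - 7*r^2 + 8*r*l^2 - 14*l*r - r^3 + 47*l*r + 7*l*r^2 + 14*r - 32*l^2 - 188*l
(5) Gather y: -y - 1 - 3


(1) = -14*x - 70
(2) = 4*b^2 + 6*b + 2
(3) = -16*c^2 + 32*c + x*(64 - 64*c) - 16
(4) = l^2*(8*r - 32) + l*(7*r^2 + 33*r - 244) - r^3 - 7*r^2 + 20*r + 96
(5) = -y - 4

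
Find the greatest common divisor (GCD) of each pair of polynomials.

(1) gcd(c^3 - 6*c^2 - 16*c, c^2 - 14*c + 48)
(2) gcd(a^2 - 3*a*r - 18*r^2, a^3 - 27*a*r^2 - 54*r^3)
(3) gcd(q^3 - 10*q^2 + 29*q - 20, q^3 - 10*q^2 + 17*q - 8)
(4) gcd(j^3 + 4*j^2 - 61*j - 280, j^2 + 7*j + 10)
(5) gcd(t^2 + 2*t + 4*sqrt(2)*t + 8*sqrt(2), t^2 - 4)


(1) = c - 8
(2) = gcd((a - 6*r)*(a + 3*r), (a - 6*r)*(a + 3*r)^2) = -a^2 + 3*a*r + 18*r^2
(3) = gcd((q - 5)*(q - 4)*(q - 1), (q - 8)*(q - 1)^2) = q - 1
(4) = gcd((j - 8)*(j + 5)*(j + 7), (j + 2)*(j + 5)) = j + 5
(5) = t + 2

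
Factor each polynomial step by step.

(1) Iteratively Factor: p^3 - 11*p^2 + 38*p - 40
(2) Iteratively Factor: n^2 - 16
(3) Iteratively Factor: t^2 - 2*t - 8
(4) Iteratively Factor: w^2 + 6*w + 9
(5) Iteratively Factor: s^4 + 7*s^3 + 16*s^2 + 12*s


(1) = (p - 4)*(p^2 - 7*p + 10) = (p - 4)*(p - 2)*(p - 5)
(2) = (n - 4)*(n + 4)
(3) = (t - 4)*(t + 2)
(4) = (w + 3)*(w + 3)
(5) = (s + 3)*(s^3 + 4*s^2 + 4*s) = (s + 2)*(s + 3)*(s^2 + 2*s) = s*(s + 2)*(s + 3)*(s + 2)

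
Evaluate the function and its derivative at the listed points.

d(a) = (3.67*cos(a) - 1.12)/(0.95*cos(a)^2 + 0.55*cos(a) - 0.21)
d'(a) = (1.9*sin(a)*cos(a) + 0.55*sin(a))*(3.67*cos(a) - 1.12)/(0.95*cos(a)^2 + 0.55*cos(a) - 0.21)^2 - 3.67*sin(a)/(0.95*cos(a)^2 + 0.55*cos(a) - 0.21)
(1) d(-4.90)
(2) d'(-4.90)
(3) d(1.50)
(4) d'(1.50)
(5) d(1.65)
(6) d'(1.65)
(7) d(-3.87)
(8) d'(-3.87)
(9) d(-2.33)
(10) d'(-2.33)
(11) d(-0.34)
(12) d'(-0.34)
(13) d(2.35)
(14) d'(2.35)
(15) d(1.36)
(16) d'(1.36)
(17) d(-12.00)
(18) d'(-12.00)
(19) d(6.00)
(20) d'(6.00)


(1) = 5.86
(2) = -21.48
(3) = 5.17
(4) = 0.78
(5) = 5.70
(6) = 5.61
(7) = 42.22
(8) = 293.54
(9) = 26.33
(10) = -123.78
(11) = 2.03
(12) = -0.31
(13) = 29.04
(14) = 147.85
(15) = 6.60
(16) = -47.42
(17) = 2.12
(18) = 0.52
(19) = 2.01
(20) = -0.26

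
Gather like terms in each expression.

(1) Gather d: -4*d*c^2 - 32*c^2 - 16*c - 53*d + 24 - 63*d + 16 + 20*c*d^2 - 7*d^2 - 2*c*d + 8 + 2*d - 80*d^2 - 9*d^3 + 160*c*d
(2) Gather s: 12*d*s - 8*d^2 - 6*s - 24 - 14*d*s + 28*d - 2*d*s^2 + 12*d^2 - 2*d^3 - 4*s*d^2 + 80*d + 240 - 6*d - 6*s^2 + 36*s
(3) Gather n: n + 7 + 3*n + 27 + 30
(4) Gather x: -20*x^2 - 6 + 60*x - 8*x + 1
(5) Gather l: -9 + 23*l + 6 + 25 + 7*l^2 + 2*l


(1) = -32*c^2 - 16*c - 9*d^3 + d^2*(20*c - 87) + d*(-4*c^2 + 158*c - 114) + 48
(2) = -2*d^3 + 4*d^2 + 102*d + s^2*(-2*d - 6) + s*(-4*d^2 - 2*d + 30) + 216
(3) = 4*n + 64
(4) = -20*x^2 + 52*x - 5
(5) = 7*l^2 + 25*l + 22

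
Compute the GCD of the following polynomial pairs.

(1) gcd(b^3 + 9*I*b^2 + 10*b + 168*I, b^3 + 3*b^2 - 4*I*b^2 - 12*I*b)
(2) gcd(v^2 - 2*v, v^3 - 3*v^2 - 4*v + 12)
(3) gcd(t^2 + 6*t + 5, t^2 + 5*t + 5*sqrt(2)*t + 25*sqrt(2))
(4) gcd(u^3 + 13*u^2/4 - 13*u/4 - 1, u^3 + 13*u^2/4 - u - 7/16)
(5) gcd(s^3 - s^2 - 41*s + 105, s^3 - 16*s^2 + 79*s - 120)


(1) = b - 4*I
(2) = gcd(v*(v - 2), (v - 3)*(v - 2)*(v + 2)) = v - 2
(3) = gcd((t + 1)*(t + 5), (t + 5)*(t + 5*sqrt(2))) = t + 5
(4) = u + 1/4
(5) = gcd((s - 5)*(s - 3)*(s + 7), (s - 8)*(s - 5)*(s - 3)) = s^2 - 8*s + 15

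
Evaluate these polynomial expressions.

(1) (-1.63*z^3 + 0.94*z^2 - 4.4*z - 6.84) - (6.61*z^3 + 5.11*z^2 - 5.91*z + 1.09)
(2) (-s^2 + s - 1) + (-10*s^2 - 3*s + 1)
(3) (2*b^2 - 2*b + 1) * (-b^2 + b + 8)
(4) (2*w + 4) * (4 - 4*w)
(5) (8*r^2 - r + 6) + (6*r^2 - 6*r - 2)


(1) = -8.24*z^3 - 4.17*z^2 + 1.51*z - 7.93
(2) = -11*s^2 - 2*s
(3) = -2*b^4 + 4*b^3 + 13*b^2 - 15*b + 8
(4) = -8*w^2 - 8*w + 16
(5) = 14*r^2 - 7*r + 4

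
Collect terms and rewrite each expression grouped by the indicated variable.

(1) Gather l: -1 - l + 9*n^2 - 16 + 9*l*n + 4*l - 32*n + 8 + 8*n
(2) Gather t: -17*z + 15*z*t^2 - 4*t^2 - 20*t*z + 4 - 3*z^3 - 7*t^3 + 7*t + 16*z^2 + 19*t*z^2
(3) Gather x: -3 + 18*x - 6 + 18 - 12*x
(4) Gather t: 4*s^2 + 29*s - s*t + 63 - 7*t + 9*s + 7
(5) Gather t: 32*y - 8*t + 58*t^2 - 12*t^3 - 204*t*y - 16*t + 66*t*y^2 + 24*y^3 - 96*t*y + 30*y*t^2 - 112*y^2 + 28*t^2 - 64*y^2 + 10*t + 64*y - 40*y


(1) = l*(9*n + 3) + 9*n^2 - 24*n - 9
(2) = -7*t^3 + t^2*(15*z - 4) + t*(19*z^2 - 20*z + 7) - 3*z^3 + 16*z^2 - 17*z + 4
(3) = 6*x + 9
(4) = 4*s^2 + 38*s + t*(-s - 7) + 70
(5) = -12*t^3 + t^2*(30*y + 86) + t*(66*y^2 - 300*y - 14) + 24*y^3 - 176*y^2 + 56*y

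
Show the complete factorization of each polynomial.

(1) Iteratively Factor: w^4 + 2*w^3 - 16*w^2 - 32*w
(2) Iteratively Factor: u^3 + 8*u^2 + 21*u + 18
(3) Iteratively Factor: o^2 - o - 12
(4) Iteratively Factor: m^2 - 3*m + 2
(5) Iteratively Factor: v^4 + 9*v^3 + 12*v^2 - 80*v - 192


(1) = (w - 4)*(w^3 + 6*w^2 + 8*w) = w*(w - 4)*(w^2 + 6*w + 8) = w*(w - 4)*(w + 4)*(w + 2)
(2) = (u + 3)*(u^2 + 5*u + 6) = (u + 3)^2*(u + 2)
(3) = (o - 4)*(o + 3)
(4) = (m - 2)*(m - 1)
(5) = (v + 4)*(v^3 + 5*v^2 - 8*v - 48) = (v - 3)*(v + 4)*(v^2 + 8*v + 16) = (v - 3)*(v + 4)^2*(v + 4)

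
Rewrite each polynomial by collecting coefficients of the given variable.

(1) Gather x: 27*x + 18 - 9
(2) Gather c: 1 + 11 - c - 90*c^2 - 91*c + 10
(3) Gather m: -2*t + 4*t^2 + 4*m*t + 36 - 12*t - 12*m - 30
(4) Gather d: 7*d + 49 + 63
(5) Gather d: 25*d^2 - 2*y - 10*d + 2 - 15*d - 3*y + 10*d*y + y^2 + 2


(1) = 27*x + 9
(2) = -90*c^2 - 92*c + 22
(3) = m*(4*t - 12) + 4*t^2 - 14*t + 6
(4) = 7*d + 112
(5) = 25*d^2 + d*(10*y - 25) + y^2 - 5*y + 4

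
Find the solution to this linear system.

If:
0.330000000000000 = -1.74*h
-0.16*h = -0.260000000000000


Then:
No Solution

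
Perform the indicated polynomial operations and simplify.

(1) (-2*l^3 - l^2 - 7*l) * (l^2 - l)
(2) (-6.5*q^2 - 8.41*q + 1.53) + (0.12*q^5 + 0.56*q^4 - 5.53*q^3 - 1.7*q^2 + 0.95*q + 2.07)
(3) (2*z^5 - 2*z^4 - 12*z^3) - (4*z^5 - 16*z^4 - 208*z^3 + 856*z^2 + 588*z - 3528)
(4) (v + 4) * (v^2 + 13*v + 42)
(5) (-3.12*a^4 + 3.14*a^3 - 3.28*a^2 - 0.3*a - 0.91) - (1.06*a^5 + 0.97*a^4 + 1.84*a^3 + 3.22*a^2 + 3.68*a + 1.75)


(1) = -2*l^5 + l^4 - 6*l^3 + 7*l^2
(2) = 0.12*q^5 + 0.56*q^4 - 5.53*q^3 - 8.2*q^2 - 7.46*q + 3.6
(3) = -2*z^5 + 14*z^4 + 196*z^3 - 856*z^2 - 588*z + 3528
(4) = v^3 + 17*v^2 + 94*v + 168
(5) = -1.06*a^5 - 4.09*a^4 + 1.3*a^3 - 6.5*a^2 - 3.98*a - 2.66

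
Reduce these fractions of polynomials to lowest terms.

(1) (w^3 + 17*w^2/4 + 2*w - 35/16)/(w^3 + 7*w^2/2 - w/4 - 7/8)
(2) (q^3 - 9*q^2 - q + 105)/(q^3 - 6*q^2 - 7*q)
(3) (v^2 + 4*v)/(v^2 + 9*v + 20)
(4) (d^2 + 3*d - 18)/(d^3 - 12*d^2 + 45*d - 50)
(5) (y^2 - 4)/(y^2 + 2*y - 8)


(1) = (4*w + 5)/(4*w + 2)
(2) = (q^2 - 2*q - 15)/(q^2 + q)
(3) = v/(v + 5)
(4) = (d^2 + 3*d - 18)/(d^3 - 12*d^2 + 45*d - 50)
(5) = (y + 2)/(y + 4)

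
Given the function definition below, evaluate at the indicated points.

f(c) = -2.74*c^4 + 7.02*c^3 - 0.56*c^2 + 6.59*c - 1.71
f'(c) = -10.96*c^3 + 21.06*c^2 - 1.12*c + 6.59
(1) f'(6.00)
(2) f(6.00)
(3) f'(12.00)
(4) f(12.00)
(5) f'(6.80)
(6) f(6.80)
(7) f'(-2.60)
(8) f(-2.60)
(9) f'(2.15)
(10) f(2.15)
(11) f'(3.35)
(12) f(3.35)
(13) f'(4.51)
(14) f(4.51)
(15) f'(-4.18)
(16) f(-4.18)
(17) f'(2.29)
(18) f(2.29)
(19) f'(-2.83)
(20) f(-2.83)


(1) = -1609.33
(2) = -2017.05
(3) = -15913.09
(4) = -44689.35
(5) = -2473.39
(6) = -3633.98
(7) = 344.50
(8) = -271.22
(9) = -7.39
(10) = 21.09
(11) = -172.86
(12) = -67.09
(13) = -575.50
(14) = -473.00
(15) = 1179.70
(16) = -1388.22
(17) = -17.15
(18) = 19.40
(19) = 426.84
(20) = -359.70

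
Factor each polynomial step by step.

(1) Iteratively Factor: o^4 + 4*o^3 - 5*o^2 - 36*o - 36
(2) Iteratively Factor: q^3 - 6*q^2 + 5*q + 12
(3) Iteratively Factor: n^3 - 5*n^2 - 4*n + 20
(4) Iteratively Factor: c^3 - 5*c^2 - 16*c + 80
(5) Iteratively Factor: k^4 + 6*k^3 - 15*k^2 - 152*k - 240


(1) = (o + 2)*(o^3 + 2*o^2 - 9*o - 18) = (o - 3)*(o + 2)*(o^2 + 5*o + 6) = (o - 3)*(o + 2)*(o + 3)*(o + 2)
(2) = (q - 4)*(q^2 - 2*q - 3) = (q - 4)*(q - 3)*(q + 1)
(3) = (n - 5)*(n^2 - 4) = (n - 5)*(n - 2)*(n + 2)
(4) = (c + 4)*(c^2 - 9*c + 20) = (c - 4)*(c + 4)*(c - 5)
(5) = (k - 5)*(k^3 + 11*k^2 + 40*k + 48) = (k - 5)*(k + 4)*(k^2 + 7*k + 12) = (k - 5)*(k + 3)*(k + 4)*(k + 4)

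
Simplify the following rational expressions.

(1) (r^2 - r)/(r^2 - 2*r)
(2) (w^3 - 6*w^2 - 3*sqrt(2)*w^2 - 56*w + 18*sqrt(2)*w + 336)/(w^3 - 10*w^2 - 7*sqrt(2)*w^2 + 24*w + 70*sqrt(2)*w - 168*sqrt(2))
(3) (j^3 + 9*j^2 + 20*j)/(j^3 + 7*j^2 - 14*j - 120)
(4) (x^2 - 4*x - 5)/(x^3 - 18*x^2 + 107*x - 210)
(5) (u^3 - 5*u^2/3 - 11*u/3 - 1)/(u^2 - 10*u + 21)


(1) = (r - 1)/(r - 2)
(2) = (w + 4*sqrt(2))/(w - 4)
(3) = (j^2 + 4*j)/(j^2 + 2*j - 24)
(4) = (x + 1)/(x^2 - 13*x + 42)
(5) = (3*u^2 + 4*u + 1)/(3*u - 21)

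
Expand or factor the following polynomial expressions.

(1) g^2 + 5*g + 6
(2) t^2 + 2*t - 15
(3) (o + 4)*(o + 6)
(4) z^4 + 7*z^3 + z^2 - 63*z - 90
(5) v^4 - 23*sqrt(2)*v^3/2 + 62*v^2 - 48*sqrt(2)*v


(1) = (g + 2)*(g + 3)
(2) = (t - 3)*(t + 5)
(3) = o^2 + 10*o + 24
(4) = (z - 3)*(z + 2)*(z + 3)*(z + 5)
(5) = v*(v - 8*sqrt(2))*(v - 2*sqrt(2))*(v - 3*sqrt(2)/2)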